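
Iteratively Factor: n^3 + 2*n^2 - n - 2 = (n + 2)*(n^2 - 1) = (n - 1)*(n + 2)*(n + 1)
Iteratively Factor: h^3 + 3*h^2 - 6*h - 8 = (h + 1)*(h^2 + 2*h - 8) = (h + 1)*(h + 4)*(h - 2)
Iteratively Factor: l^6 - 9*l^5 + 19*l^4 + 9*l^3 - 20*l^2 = (l - 4)*(l^5 - 5*l^4 - l^3 + 5*l^2) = (l - 5)*(l - 4)*(l^4 - l^2) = (l - 5)*(l - 4)*(l + 1)*(l^3 - l^2) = l*(l - 5)*(l - 4)*(l + 1)*(l^2 - l) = l^2*(l - 5)*(l - 4)*(l + 1)*(l - 1)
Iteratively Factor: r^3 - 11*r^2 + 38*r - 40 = (r - 5)*(r^2 - 6*r + 8) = (r - 5)*(r - 4)*(r - 2)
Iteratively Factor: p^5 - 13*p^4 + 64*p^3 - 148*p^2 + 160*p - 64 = (p - 2)*(p^4 - 11*p^3 + 42*p^2 - 64*p + 32) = (p - 4)*(p - 2)*(p^3 - 7*p^2 + 14*p - 8) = (p - 4)*(p - 2)*(p - 1)*(p^2 - 6*p + 8) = (p - 4)^2*(p - 2)*(p - 1)*(p - 2)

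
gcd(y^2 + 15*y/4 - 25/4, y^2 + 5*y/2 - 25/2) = y + 5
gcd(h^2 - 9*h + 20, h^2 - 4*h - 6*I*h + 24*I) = h - 4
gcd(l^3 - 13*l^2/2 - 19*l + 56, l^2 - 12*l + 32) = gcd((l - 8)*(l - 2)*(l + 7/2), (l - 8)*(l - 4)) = l - 8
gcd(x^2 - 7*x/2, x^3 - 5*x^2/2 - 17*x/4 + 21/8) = x - 7/2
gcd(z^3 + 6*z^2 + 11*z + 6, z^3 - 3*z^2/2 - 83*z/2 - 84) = z + 3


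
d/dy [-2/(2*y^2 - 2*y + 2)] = (2*y - 1)/(y^2 - y + 1)^2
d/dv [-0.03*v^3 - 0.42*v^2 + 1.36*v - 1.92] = -0.09*v^2 - 0.84*v + 1.36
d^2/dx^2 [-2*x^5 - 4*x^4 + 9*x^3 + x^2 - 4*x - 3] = -40*x^3 - 48*x^2 + 54*x + 2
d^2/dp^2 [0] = 0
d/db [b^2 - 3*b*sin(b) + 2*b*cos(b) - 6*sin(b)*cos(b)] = -2*b*sin(b) - 3*b*cos(b) + 2*b - 3*sin(b) + 2*cos(b) - 6*cos(2*b)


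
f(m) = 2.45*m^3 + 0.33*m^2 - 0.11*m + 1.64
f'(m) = 7.35*m^2 + 0.66*m - 0.11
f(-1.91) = -14.02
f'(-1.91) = 25.44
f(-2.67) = -42.35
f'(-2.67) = 50.53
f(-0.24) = 1.65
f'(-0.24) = 0.15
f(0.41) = 1.82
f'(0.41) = 1.40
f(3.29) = 92.10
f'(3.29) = 81.62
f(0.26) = 1.68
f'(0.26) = 0.56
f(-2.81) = -49.81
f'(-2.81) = 56.07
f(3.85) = 145.92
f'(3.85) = 111.38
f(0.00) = 1.64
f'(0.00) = -0.11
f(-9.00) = -1756.69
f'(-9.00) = 589.30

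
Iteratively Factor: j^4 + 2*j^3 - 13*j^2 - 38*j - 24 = (j + 1)*(j^3 + j^2 - 14*j - 24) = (j - 4)*(j + 1)*(j^2 + 5*j + 6) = (j - 4)*(j + 1)*(j + 3)*(j + 2)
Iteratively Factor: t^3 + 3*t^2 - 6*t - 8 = (t + 4)*(t^2 - t - 2) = (t + 1)*(t + 4)*(t - 2)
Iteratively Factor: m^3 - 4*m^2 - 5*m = (m - 5)*(m^2 + m) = m*(m - 5)*(m + 1)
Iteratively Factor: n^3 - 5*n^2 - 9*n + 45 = (n - 3)*(n^2 - 2*n - 15) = (n - 5)*(n - 3)*(n + 3)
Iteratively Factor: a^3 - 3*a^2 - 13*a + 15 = (a - 1)*(a^2 - 2*a - 15) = (a - 5)*(a - 1)*(a + 3)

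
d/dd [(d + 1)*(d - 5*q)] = 2*d - 5*q + 1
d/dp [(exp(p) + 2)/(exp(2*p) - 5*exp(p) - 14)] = -exp(p)/(exp(2*p) - 14*exp(p) + 49)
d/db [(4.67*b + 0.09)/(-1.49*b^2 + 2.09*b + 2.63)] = (6.9583*b^2 + 0.2682*b + 12.094)/(2.2201*b^4 - 6.2282*b^3 - 3.4693*b^2 + 10.9934*b + 6.9169)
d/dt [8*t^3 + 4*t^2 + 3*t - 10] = 24*t^2 + 8*t + 3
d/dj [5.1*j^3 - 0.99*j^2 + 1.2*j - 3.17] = 15.3*j^2 - 1.98*j + 1.2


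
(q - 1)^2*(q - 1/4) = q^3 - 9*q^2/4 + 3*q/2 - 1/4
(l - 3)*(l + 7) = l^2 + 4*l - 21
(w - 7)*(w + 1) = w^2 - 6*w - 7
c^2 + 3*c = c*(c + 3)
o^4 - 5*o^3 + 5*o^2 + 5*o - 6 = (o - 3)*(o - 2)*(o - 1)*(o + 1)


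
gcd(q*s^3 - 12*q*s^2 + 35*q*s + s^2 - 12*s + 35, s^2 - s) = 1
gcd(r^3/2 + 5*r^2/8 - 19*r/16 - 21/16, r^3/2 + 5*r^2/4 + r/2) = 1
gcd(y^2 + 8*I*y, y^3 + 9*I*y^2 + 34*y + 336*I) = y + 8*I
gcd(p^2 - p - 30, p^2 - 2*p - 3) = 1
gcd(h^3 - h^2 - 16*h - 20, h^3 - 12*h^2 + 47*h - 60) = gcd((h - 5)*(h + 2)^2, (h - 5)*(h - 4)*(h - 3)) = h - 5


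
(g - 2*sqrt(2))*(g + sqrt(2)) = g^2 - sqrt(2)*g - 4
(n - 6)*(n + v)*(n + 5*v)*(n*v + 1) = n^4*v + 6*n^3*v^2 - 6*n^3*v + n^3 + 5*n^2*v^3 - 36*n^2*v^2 + 6*n^2*v - 6*n^2 - 30*n*v^3 + 5*n*v^2 - 36*n*v - 30*v^2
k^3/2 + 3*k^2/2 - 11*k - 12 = (k/2 + 1/2)*(k - 4)*(k + 6)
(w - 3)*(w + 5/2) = w^2 - w/2 - 15/2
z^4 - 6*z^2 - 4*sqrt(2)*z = z*(z - 2*sqrt(2))*(z + sqrt(2))^2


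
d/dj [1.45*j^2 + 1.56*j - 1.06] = 2.9*j + 1.56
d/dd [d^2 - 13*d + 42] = 2*d - 13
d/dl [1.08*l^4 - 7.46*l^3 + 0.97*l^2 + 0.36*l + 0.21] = 4.32*l^3 - 22.38*l^2 + 1.94*l + 0.36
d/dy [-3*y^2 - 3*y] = -6*y - 3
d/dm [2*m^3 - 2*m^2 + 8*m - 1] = 6*m^2 - 4*m + 8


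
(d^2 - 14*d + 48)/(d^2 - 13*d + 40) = (d - 6)/(d - 5)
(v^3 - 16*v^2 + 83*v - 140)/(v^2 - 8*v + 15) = (v^2 - 11*v + 28)/(v - 3)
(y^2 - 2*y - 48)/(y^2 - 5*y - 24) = (y + 6)/(y + 3)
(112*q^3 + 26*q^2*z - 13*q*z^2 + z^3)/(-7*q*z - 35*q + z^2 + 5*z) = (-16*q^2 - 6*q*z + z^2)/(z + 5)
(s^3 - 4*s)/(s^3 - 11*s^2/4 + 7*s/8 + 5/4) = 8*s*(s + 2)/(8*s^2 - 6*s - 5)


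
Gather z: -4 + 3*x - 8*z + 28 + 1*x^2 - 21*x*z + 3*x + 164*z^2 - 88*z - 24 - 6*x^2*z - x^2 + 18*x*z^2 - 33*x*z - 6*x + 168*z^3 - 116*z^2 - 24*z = 168*z^3 + z^2*(18*x + 48) + z*(-6*x^2 - 54*x - 120)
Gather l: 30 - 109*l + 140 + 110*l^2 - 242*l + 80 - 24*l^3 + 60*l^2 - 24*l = -24*l^3 + 170*l^2 - 375*l + 250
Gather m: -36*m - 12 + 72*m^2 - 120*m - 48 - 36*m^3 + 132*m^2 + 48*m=-36*m^3 + 204*m^2 - 108*m - 60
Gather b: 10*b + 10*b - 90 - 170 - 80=20*b - 340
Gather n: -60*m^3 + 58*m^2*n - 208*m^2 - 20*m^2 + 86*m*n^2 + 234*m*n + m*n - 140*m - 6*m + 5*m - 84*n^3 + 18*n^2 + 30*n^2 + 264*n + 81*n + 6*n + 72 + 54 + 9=-60*m^3 - 228*m^2 - 141*m - 84*n^3 + n^2*(86*m + 48) + n*(58*m^2 + 235*m + 351) + 135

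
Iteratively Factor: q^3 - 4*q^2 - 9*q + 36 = (q - 3)*(q^2 - q - 12) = (q - 4)*(q - 3)*(q + 3)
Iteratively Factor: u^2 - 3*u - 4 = (u + 1)*(u - 4)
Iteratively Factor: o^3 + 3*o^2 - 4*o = (o + 4)*(o^2 - o) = o*(o + 4)*(o - 1)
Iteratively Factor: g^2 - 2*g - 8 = (g - 4)*(g + 2)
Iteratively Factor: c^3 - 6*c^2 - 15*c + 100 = (c - 5)*(c^2 - c - 20) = (c - 5)^2*(c + 4)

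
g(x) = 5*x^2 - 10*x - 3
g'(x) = 10*x - 10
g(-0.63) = 5.28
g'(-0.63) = -16.30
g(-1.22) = 16.64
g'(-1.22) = -22.20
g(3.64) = 26.85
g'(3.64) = 26.40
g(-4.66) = 152.18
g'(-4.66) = -56.60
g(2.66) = 5.78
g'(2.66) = 16.60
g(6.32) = 133.51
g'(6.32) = 53.20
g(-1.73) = 29.26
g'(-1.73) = -27.30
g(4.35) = 48.11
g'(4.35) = 33.50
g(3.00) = 12.00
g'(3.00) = 20.00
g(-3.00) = 72.00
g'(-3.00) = -40.00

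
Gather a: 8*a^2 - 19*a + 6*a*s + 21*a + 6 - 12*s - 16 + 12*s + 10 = 8*a^2 + a*(6*s + 2)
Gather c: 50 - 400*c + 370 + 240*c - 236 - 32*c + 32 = 216 - 192*c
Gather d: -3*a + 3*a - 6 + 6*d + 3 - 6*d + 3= 0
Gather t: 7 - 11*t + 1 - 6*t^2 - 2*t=-6*t^2 - 13*t + 8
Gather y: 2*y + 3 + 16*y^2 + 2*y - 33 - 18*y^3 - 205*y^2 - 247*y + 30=-18*y^3 - 189*y^2 - 243*y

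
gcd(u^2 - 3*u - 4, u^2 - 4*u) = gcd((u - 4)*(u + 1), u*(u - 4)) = u - 4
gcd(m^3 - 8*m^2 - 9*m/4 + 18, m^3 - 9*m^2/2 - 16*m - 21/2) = m + 3/2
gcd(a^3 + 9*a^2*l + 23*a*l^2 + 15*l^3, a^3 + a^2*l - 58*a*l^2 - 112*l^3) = 1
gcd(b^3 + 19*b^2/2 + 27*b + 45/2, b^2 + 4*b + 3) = b + 3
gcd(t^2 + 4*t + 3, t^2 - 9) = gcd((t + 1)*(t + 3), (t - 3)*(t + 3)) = t + 3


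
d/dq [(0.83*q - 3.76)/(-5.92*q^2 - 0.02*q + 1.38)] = (4.9136*q^2 - 44.5184*q + 1.0702)/(35.0464*q^4 + 0.2368*q^3 - 16.3388*q^2 - 0.0552*q + 1.9044)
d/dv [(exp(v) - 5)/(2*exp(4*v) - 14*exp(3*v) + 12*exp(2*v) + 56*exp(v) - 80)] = (-3*exp(v) - 2)*exp(v)/(2*(exp(5*v) - 2*exp(4*v) - 8*exp(3*v) + 16*exp(2*v) + 16*exp(v) - 32))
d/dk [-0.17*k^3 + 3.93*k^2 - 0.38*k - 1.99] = -0.51*k^2 + 7.86*k - 0.38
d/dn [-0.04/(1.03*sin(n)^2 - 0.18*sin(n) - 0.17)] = (0.0824*sin(n) - 0.0072)*cos(n)/(-1.03*sin(n)^2 + 0.18*sin(n) + 0.17)^2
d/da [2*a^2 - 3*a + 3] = 4*a - 3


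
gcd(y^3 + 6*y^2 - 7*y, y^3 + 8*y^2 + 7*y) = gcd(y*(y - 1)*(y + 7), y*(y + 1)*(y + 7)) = y^2 + 7*y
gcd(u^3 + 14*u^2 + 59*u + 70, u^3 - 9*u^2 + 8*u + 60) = u + 2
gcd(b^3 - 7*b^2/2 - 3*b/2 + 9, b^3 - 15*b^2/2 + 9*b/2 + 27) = b^2 - 3*b/2 - 9/2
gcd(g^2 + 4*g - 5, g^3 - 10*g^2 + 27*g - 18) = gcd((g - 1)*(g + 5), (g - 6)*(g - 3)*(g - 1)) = g - 1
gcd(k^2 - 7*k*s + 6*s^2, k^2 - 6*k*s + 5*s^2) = -k + s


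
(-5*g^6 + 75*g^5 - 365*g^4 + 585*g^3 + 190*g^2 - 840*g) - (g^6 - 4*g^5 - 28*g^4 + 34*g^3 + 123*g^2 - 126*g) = -6*g^6 + 79*g^5 - 337*g^4 + 551*g^3 + 67*g^2 - 714*g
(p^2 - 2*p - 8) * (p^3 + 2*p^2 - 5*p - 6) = p^5 - 17*p^3 - 12*p^2 + 52*p + 48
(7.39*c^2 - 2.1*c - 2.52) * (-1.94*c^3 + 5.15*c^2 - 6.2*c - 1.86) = -14.3366*c^5 + 42.1325*c^4 - 51.7442*c^3 - 13.7034*c^2 + 19.53*c + 4.6872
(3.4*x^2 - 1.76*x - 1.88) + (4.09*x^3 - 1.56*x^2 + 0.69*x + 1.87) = 4.09*x^3 + 1.84*x^2 - 1.07*x - 0.00999999999999979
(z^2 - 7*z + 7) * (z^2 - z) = z^4 - 8*z^3 + 14*z^2 - 7*z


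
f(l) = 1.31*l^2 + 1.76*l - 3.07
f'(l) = 2.62*l + 1.76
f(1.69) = 3.65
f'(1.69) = 6.19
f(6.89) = 71.24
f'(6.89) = 19.81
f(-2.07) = -1.10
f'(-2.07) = -3.66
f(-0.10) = -3.23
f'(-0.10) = 1.50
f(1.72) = 3.83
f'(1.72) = 6.27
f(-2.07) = -1.10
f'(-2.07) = -3.66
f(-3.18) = 4.58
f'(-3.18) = -6.57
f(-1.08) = -3.44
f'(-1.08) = -1.07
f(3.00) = 14.00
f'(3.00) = 9.62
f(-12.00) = 164.45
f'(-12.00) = -29.68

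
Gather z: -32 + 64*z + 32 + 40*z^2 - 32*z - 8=40*z^2 + 32*z - 8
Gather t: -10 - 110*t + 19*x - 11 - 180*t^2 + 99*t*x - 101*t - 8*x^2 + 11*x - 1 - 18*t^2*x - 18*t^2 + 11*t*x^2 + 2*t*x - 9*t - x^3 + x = t^2*(-18*x - 198) + t*(11*x^2 + 101*x - 220) - x^3 - 8*x^2 + 31*x - 22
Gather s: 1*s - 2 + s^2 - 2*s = s^2 - s - 2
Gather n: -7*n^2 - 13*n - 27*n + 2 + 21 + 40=-7*n^2 - 40*n + 63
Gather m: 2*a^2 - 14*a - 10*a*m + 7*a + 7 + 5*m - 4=2*a^2 - 7*a + m*(5 - 10*a) + 3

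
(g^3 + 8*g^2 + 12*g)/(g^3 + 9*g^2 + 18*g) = (g + 2)/(g + 3)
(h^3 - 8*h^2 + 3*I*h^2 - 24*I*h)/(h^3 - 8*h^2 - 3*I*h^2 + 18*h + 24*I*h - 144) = h/(h - 6*I)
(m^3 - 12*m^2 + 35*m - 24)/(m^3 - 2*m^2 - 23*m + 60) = (m^2 - 9*m + 8)/(m^2 + m - 20)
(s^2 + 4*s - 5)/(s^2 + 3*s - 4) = (s + 5)/(s + 4)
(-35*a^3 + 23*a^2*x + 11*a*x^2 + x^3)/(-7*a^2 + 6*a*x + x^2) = 5*a + x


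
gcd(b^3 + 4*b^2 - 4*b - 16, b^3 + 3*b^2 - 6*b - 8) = b^2 + 2*b - 8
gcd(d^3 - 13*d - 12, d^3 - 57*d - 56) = d + 1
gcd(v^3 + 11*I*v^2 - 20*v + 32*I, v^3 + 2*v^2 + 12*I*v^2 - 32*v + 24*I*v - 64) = v^2 + 12*I*v - 32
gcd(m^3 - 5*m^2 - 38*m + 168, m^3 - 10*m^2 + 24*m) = m - 4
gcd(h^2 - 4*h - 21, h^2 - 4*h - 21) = h^2 - 4*h - 21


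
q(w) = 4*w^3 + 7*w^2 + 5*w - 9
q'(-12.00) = 1565.00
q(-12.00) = -5973.00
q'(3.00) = 155.00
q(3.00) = 177.00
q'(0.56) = 16.60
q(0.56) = -3.30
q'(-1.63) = 14.06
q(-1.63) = -15.87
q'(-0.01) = 4.86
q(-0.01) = -9.05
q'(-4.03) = 143.47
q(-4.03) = -177.27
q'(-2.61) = 50.21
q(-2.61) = -45.48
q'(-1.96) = 23.66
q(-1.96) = -22.03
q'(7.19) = 726.01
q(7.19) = 1875.60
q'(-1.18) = 5.19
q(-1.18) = -11.73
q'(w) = 12*w^2 + 14*w + 5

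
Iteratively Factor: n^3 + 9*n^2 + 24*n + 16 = (n + 1)*(n^2 + 8*n + 16) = (n + 1)*(n + 4)*(n + 4)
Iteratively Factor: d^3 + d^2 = (d)*(d^2 + d) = d*(d + 1)*(d)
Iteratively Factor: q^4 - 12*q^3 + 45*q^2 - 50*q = (q - 5)*(q^3 - 7*q^2 + 10*q) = (q - 5)^2*(q^2 - 2*q) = (q - 5)^2*(q - 2)*(q)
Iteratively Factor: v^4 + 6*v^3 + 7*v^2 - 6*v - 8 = (v + 4)*(v^3 + 2*v^2 - v - 2) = (v + 1)*(v + 4)*(v^2 + v - 2) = (v + 1)*(v + 2)*(v + 4)*(v - 1)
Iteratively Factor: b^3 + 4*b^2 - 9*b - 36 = (b + 3)*(b^2 + b - 12) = (b - 3)*(b + 3)*(b + 4)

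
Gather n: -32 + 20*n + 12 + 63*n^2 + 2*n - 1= 63*n^2 + 22*n - 21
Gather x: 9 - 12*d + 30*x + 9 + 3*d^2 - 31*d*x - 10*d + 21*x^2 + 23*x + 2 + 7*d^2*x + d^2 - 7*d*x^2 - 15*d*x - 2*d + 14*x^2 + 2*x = 4*d^2 - 24*d + x^2*(35 - 7*d) + x*(7*d^2 - 46*d + 55) + 20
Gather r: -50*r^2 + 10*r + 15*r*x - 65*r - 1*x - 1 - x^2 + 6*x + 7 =-50*r^2 + r*(15*x - 55) - x^2 + 5*x + 6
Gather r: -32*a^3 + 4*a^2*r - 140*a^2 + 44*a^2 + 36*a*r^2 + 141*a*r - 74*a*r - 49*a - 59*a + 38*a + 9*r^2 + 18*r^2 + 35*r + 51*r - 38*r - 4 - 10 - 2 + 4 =-32*a^3 - 96*a^2 - 70*a + r^2*(36*a + 27) + r*(4*a^2 + 67*a + 48) - 12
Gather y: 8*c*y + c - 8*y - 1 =c + y*(8*c - 8) - 1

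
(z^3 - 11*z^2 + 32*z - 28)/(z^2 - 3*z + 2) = (z^2 - 9*z + 14)/(z - 1)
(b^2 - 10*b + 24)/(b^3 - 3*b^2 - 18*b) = (b - 4)/(b*(b + 3))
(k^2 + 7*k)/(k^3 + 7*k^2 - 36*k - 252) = k/(k^2 - 36)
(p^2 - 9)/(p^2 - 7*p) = (p^2 - 9)/(p*(p - 7))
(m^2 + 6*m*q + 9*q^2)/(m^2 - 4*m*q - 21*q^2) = (-m - 3*q)/(-m + 7*q)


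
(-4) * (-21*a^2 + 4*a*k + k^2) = 84*a^2 - 16*a*k - 4*k^2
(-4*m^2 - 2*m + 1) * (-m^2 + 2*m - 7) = 4*m^4 - 6*m^3 + 23*m^2 + 16*m - 7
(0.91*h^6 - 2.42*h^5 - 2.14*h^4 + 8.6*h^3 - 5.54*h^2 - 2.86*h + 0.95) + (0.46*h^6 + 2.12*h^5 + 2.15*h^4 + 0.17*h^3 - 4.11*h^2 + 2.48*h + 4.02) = 1.37*h^6 - 0.3*h^5 + 0.00999999999999979*h^4 + 8.77*h^3 - 9.65*h^2 - 0.38*h + 4.97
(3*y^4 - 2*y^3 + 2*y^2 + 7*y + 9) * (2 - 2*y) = -6*y^5 + 10*y^4 - 8*y^3 - 10*y^2 - 4*y + 18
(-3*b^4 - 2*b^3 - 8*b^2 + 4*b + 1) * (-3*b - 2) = 9*b^5 + 12*b^4 + 28*b^3 + 4*b^2 - 11*b - 2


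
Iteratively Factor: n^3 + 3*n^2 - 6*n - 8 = (n + 1)*(n^2 + 2*n - 8) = (n + 1)*(n + 4)*(n - 2)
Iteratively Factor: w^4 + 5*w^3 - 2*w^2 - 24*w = (w)*(w^3 + 5*w^2 - 2*w - 24) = w*(w + 4)*(w^2 + w - 6) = w*(w + 3)*(w + 4)*(w - 2)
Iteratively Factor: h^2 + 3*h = (h + 3)*(h)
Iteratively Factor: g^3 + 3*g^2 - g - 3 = (g + 3)*(g^2 - 1) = (g + 1)*(g + 3)*(g - 1)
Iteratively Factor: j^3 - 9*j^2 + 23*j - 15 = (j - 3)*(j^2 - 6*j + 5) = (j - 5)*(j - 3)*(j - 1)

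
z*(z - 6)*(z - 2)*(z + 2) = z^4 - 6*z^3 - 4*z^2 + 24*z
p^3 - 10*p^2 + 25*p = p*(p - 5)^2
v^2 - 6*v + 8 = (v - 4)*(v - 2)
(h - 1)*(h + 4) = h^2 + 3*h - 4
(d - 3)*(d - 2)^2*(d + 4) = d^4 - 3*d^3 - 12*d^2 + 52*d - 48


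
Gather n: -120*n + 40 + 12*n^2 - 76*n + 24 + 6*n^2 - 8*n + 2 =18*n^2 - 204*n + 66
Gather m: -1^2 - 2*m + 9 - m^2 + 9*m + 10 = -m^2 + 7*m + 18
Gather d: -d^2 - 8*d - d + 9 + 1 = -d^2 - 9*d + 10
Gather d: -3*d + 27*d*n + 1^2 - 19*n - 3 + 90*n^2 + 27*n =d*(27*n - 3) + 90*n^2 + 8*n - 2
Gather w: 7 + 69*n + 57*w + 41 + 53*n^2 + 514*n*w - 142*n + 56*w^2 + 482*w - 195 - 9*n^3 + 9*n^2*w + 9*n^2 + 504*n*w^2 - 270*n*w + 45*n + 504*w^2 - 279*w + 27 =-9*n^3 + 62*n^2 - 28*n + w^2*(504*n + 560) + w*(9*n^2 + 244*n + 260) - 120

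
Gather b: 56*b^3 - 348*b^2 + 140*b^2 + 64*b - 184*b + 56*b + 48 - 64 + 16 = 56*b^3 - 208*b^2 - 64*b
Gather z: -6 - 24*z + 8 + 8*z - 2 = -16*z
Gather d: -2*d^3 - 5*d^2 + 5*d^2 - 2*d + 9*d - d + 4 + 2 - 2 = -2*d^3 + 6*d + 4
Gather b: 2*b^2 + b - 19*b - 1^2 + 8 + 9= 2*b^2 - 18*b + 16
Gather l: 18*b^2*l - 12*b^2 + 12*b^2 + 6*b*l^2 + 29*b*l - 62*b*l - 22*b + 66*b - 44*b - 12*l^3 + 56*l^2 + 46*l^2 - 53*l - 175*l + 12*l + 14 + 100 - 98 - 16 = -12*l^3 + l^2*(6*b + 102) + l*(18*b^2 - 33*b - 216)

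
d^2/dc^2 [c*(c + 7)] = 2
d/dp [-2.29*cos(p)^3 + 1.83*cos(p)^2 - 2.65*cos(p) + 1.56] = (6.87*cos(p)^2 - 3.66*cos(p) + 2.65)*sin(p)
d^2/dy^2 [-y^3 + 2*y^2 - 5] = 4 - 6*y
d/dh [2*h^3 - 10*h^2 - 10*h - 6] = 6*h^2 - 20*h - 10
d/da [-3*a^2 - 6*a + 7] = -6*a - 6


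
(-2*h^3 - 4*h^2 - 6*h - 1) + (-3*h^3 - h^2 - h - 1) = -5*h^3 - 5*h^2 - 7*h - 2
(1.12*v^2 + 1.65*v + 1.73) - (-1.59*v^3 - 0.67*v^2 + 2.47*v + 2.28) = 1.59*v^3 + 1.79*v^2 - 0.82*v - 0.55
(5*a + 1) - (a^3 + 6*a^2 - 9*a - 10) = -a^3 - 6*a^2 + 14*a + 11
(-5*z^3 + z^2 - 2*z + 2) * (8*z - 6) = -40*z^4 + 38*z^3 - 22*z^2 + 28*z - 12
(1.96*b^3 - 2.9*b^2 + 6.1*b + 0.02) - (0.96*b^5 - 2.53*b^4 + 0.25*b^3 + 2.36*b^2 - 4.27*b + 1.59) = -0.96*b^5 + 2.53*b^4 + 1.71*b^3 - 5.26*b^2 + 10.37*b - 1.57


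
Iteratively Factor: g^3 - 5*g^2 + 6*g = (g)*(g^2 - 5*g + 6) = g*(g - 3)*(g - 2)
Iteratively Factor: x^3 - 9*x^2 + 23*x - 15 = (x - 5)*(x^2 - 4*x + 3) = (x - 5)*(x - 3)*(x - 1)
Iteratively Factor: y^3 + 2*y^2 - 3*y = (y + 3)*(y^2 - y) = (y - 1)*(y + 3)*(y)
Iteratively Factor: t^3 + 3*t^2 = (t)*(t^2 + 3*t) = t*(t + 3)*(t)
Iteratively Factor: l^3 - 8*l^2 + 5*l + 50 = (l + 2)*(l^2 - 10*l + 25) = (l - 5)*(l + 2)*(l - 5)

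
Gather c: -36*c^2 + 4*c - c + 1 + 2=-36*c^2 + 3*c + 3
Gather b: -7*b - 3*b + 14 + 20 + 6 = 40 - 10*b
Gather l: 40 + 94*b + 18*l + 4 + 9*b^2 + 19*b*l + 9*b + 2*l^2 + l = 9*b^2 + 103*b + 2*l^2 + l*(19*b + 19) + 44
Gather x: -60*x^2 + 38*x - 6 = -60*x^2 + 38*x - 6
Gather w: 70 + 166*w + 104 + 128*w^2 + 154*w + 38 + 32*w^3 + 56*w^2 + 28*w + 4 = 32*w^3 + 184*w^2 + 348*w + 216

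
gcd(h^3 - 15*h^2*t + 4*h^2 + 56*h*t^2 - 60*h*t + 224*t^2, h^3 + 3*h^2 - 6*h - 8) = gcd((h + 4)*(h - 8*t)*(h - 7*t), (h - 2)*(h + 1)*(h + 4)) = h + 4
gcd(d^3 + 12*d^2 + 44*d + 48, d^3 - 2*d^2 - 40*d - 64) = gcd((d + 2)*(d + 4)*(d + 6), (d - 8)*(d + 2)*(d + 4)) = d^2 + 6*d + 8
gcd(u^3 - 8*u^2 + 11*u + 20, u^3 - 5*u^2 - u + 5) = u^2 - 4*u - 5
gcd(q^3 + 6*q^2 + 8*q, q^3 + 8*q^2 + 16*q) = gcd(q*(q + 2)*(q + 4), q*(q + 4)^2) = q^2 + 4*q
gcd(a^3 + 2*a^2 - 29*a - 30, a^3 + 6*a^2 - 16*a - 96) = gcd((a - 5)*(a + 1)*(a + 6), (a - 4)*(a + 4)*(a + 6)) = a + 6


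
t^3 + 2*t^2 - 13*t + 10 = (t - 2)*(t - 1)*(t + 5)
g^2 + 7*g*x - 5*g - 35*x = (g - 5)*(g + 7*x)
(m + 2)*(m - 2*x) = m^2 - 2*m*x + 2*m - 4*x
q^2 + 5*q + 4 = (q + 1)*(q + 4)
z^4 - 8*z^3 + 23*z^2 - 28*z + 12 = (z - 3)*(z - 2)^2*(z - 1)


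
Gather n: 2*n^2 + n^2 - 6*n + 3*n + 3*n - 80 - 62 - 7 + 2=3*n^2 - 147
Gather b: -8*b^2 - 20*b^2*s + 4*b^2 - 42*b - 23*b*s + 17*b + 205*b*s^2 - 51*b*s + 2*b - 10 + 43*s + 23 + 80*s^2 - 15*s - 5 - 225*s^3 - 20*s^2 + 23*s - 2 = b^2*(-20*s - 4) + b*(205*s^2 - 74*s - 23) - 225*s^3 + 60*s^2 + 51*s + 6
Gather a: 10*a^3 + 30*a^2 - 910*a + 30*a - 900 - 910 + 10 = 10*a^3 + 30*a^2 - 880*a - 1800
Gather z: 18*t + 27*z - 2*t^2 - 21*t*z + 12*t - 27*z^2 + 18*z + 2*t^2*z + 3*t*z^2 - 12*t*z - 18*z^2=-2*t^2 + 30*t + z^2*(3*t - 45) + z*(2*t^2 - 33*t + 45)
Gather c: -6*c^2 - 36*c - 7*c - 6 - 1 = -6*c^2 - 43*c - 7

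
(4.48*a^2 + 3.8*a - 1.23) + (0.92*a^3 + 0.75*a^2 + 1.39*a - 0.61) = 0.92*a^3 + 5.23*a^2 + 5.19*a - 1.84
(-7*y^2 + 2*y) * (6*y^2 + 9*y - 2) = -42*y^4 - 51*y^3 + 32*y^2 - 4*y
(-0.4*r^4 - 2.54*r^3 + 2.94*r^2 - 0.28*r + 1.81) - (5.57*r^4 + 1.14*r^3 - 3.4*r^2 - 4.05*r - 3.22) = -5.97*r^4 - 3.68*r^3 + 6.34*r^2 + 3.77*r + 5.03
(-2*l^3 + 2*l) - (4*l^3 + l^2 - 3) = -6*l^3 - l^2 + 2*l + 3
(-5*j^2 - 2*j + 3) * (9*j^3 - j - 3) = -45*j^5 - 18*j^4 + 32*j^3 + 17*j^2 + 3*j - 9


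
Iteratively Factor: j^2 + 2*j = (j + 2)*(j)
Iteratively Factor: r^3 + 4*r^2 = (r)*(r^2 + 4*r) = r^2*(r + 4)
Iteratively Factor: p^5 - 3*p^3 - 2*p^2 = (p + 1)*(p^4 - p^3 - 2*p^2) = p*(p + 1)*(p^3 - p^2 - 2*p) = p^2*(p + 1)*(p^2 - p - 2) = p^2*(p - 2)*(p + 1)*(p + 1)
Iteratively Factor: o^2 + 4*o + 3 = (o + 3)*(o + 1)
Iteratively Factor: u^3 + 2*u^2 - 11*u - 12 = (u - 3)*(u^2 + 5*u + 4) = (u - 3)*(u + 4)*(u + 1)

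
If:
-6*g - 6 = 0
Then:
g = -1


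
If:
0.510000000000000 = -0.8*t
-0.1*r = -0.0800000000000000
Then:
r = 0.80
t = -0.64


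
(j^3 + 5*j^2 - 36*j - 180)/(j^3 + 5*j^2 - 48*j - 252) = (j^2 - j - 30)/(j^2 - j - 42)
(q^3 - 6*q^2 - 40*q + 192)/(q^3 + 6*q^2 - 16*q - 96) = (q - 8)/(q + 4)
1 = 1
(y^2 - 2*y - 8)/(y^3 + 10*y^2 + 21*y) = (y^2 - 2*y - 8)/(y*(y^2 + 10*y + 21))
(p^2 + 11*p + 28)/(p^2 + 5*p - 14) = (p + 4)/(p - 2)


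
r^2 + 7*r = r*(r + 7)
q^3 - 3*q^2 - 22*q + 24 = (q - 6)*(q - 1)*(q + 4)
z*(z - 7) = z^2 - 7*z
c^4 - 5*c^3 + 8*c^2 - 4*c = c*(c - 2)^2*(c - 1)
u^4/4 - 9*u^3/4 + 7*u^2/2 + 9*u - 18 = (u/4 + 1/2)*(u - 6)*(u - 3)*(u - 2)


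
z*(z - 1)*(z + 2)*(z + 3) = z^4 + 4*z^3 + z^2 - 6*z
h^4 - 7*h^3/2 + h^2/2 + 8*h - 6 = (h - 2)^2*(h - 1)*(h + 3/2)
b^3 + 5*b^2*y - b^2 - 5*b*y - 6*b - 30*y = (b - 3)*(b + 2)*(b + 5*y)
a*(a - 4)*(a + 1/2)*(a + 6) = a^4 + 5*a^3/2 - 23*a^2 - 12*a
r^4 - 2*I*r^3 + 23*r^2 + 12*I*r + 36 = (r - 6*I)*(r - I)*(r + 2*I)*(r + 3*I)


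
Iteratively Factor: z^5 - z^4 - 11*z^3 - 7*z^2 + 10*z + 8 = (z + 2)*(z^4 - 3*z^3 - 5*z^2 + 3*z + 4) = (z - 1)*(z + 2)*(z^3 - 2*z^2 - 7*z - 4) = (z - 1)*(z + 1)*(z + 2)*(z^2 - 3*z - 4) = (z - 1)*(z + 1)^2*(z + 2)*(z - 4)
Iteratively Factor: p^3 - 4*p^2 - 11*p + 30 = (p - 2)*(p^2 - 2*p - 15) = (p - 5)*(p - 2)*(p + 3)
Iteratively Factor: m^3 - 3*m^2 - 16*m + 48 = (m - 3)*(m^2 - 16) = (m - 4)*(m - 3)*(m + 4)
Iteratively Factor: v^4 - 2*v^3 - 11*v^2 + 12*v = (v - 1)*(v^3 - v^2 - 12*v) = (v - 1)*(v + 3)*(v^2 - 4*v) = (v - 4)*(v - 1)*(v + 3)*(v)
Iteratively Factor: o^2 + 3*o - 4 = (o - 1)*(o + 4)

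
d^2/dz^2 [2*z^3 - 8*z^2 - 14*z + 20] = 12*z - 16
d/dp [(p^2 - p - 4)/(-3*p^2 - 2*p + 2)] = 5*(-p^2 - 4*p - 2)/(9*p^4 + 12*p^3 - 8*p^2 - 8*p + 4)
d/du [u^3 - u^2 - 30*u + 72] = 3*u^2 - 2*u - 30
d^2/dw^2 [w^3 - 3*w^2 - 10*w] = 6*w - 6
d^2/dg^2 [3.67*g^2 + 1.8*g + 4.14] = 7.34000000000000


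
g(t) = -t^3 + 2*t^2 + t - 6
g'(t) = -3*t^2 + 4*t + 1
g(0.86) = -4.30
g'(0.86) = 2.22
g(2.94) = -11.18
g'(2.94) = -13.17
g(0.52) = -5.08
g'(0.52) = 2.27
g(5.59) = -112.59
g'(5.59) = -70.38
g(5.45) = -103.02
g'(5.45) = -66.31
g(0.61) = -4.87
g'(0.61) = 2.32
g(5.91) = -136.66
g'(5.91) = -80.14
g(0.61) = -4.87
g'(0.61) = 2.32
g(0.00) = -6.00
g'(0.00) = 1.00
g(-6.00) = 276.00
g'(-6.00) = -131.00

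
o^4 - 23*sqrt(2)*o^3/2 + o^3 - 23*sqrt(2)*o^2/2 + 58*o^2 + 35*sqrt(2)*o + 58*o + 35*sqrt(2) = (o + 1)*(o - 7*sqrt(2))*(o - 5*sqrt(2))*(o + sqrt(2)/2)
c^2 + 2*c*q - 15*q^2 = (c - 3*q)*(c + 5*q)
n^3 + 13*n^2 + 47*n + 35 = (n + 1)*(n + 5)*(n + 7)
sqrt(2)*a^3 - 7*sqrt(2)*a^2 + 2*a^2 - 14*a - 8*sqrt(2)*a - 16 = (a - 8)*(a + sqrt(2))*(sqrt(2)*a + sqrt(2))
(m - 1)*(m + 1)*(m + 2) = m^3 + 2*m^2 - m - 2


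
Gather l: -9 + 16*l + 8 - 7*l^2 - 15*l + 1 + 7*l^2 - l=0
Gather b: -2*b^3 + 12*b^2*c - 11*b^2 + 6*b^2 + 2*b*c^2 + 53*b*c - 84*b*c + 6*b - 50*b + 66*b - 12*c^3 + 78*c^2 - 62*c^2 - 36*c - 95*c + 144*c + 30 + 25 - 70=-2*b^3 + b^2*(12*c - 5) + b*(2*c^2 - 31*c + 22) - 12*c^3 + 16*c^2 + 13*c - 15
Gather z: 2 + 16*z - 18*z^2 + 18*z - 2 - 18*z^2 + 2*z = -36*z^2 + 36*z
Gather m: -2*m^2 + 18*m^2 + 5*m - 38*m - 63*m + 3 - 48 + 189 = 16*m^2 - 96*m + 144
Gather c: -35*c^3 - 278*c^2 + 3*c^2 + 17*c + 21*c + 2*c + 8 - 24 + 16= -35*c^3 - 275*c^2 + 40*c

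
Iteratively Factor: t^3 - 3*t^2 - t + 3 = (t + 1)*(t^2 - 4*t + 3) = (t - 3)*(t + 1)*(t - 1)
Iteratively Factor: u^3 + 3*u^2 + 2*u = (u + 1)*(u^2 + 2*u) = u*(u + 1)*(u + 2)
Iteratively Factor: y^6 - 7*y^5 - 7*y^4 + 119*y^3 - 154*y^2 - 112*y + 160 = (y - 2)*(y^5 - 5*y^4 - 17*y^3 + 85*y^2 + 16*y - 80) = (y - 2)*(y + 4)*(y^4 - 9*y^3 + 19*y^2 + 9*y - 20) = (y - 2)*(y - 1)*(y + 4)*(y^3 - 8*y^2 + 11*y + 20) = (y - 2)*(y - 1)*(y + 1)*(y + 4)*(y^2 - 9*y + 20) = (y - 4)*(y - 2)*(y - 1)*(y + 1)*(y + 4)*(y - 5)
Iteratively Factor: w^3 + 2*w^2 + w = (w)*(w^2 + 2*w + 1) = w*(w + 1)*(w + 1)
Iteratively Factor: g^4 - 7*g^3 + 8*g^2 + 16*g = (g)*(g^3 - 7*g^2 + 8*g + 16) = g*(g - 4)*(g^2 - 3*g - 4) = g*(g - 4)*(g + 1)*(g - 4)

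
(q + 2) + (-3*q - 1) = 1 - 2*q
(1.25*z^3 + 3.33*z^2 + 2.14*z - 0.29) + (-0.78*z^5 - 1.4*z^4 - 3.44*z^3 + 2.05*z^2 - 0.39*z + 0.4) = -0.78*z^5 - 1.4*z^4 - 2.19*z^3 + 5.38*z^2 + 1.75*z + 0.11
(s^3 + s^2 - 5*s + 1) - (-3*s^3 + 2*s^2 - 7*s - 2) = 4*s^3 - s^2 + 2*s + 3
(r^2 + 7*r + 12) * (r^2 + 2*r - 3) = r^4 + 9*r^3 + 23*r^2 + 3*r - 36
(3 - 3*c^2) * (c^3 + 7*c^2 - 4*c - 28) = -3*c^5 - 21*c^4 + 15*c^3 + 105*c^2 - 12*c - 84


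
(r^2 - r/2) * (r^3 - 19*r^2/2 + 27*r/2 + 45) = r^5 - 10*r^4 + 73*r^3/4 + 153*r^2/4 - 45*r/2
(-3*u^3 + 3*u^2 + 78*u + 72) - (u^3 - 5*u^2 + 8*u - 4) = -4*u^3 + 8*u^2 + 70*u + 76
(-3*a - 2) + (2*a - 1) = -a - 3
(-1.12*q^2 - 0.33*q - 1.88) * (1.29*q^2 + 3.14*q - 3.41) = -1.4448*q^4 - 3.9425*q^3 + 0.357800000000001*q^2 - 4.7779*q + 6.4108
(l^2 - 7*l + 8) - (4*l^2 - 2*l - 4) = -3*l^2 - 5*l + 12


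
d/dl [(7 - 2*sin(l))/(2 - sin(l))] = 3*cos(l)/(sin(l) - 2)^2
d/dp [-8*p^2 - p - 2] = -16*p - 1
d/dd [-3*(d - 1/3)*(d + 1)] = -6*d - 2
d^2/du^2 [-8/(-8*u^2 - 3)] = 384*(8*u^2 - 1)/(8*u^2 + 3)^3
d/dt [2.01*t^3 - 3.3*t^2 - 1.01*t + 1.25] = 6.03*t^2 - 6.6*t - 1.01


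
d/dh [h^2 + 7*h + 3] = 2*h + 7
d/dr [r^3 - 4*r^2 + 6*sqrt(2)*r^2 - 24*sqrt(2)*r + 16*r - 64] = 3*r^2 - 8*r + 12*sqrt(2)*r - 24*sqrt(2) + 16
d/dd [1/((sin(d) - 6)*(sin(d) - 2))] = 2*(4 - sin(d))*cos(d)/((sin(d) - 6)^2*(sin(d) - 2)^2)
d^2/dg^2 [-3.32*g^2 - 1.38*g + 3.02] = -6.64000000000000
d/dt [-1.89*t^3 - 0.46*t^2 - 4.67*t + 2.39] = -5.67*t^2 - 0.92*t - 4.67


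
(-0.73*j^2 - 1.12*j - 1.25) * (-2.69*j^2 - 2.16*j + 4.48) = 1.9637*j^4 + 4.5896*j^3 + 2.5113*j^2 - 2.3176*j - 5.6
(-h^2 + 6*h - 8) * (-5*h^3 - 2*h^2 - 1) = 5*h^5 - 28*h^4 + 28*h^3 + 17*h^2 - 6*h + 8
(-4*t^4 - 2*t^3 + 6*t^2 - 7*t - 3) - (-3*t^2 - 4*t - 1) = -4*t^4 - 2*t^3 + 9*t^2 - 3*t - 2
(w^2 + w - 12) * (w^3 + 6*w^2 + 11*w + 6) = w^5 + 7*w^4 + 5*w^3 - 55*w^2 - 126*w - 72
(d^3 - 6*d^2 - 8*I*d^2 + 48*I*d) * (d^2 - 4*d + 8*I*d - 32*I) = d^5 - 10*d^4 + 88*d^3 - 640*d^2 + 1536*d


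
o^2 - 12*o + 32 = (o - 8)*(o - 4)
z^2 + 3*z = z*(z + 3)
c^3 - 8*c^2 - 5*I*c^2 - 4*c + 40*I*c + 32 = (c - 8)*(c - 4*I)*(c - I)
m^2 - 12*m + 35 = (m - 7)*(m - 5)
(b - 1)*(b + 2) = b^2 + b - 2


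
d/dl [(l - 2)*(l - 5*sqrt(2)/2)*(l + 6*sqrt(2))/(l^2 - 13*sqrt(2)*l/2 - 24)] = (2*l^4 - 26*sqrt(2)*l^3 - 175*l^2 + 40*sqrt(2)*l^2 - 336*sqrt(2)*l - 48*l + 1440 + 1116*sqrt(2))/(2*l^4 - 26*sqrt(2)*l^3 + 73*l^2 + 624*sqrt(2)*l + 1152)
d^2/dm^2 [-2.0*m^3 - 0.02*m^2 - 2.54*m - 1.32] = -12.0*m - 0.04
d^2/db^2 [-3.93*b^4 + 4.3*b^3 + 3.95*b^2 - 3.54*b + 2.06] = -47.16*b^2 + 25.8*b + 7.9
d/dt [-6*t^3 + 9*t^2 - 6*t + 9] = -18*t^2 + 18*t - 6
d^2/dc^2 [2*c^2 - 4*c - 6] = 4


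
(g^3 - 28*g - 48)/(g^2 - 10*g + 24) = (g^2 + 6*g + 8)/(g - 4)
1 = 1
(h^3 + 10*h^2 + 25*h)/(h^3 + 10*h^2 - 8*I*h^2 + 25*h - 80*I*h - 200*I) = h/(h - 8*I)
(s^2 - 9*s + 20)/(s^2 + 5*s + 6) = (s^2 - 9*s + 20)/(s^2 + 5*s + 6)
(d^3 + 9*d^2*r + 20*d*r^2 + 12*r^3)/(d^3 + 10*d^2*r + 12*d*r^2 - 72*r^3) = (-d^2 - 3*d*r - 2*r^2)/(-d^2 - 4*d*r + 12*r^2)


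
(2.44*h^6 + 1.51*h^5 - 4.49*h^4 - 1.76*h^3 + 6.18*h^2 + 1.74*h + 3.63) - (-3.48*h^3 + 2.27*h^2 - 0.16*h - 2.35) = 2.44*h^6 + 1.51*h^5 - 4.49*h^4 + 1.72*h^3 + 3.91*h^2 + 1.9*h + 5.98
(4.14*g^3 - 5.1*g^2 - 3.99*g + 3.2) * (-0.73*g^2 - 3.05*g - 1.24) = -3.0222*g^5 - 8.904*g^4 + 13.3341*g^3 + 16.1575*g^2 - 4.8124*g - 3.968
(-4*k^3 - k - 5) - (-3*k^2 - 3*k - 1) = -4*k^3 + 3*k^2 + 2*k - 4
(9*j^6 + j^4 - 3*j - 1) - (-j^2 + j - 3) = 9*j^6 + j^4 + j^2 - 4*j + 2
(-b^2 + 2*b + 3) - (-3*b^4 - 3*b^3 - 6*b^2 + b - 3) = 3*b^4 + 3*b^3 + 5*b^2 + b + 6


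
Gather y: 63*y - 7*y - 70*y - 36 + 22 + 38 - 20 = 4 - 14*y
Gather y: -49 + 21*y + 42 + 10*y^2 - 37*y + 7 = 10*y^2 - 16*y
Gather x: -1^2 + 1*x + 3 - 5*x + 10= 12 - 4*x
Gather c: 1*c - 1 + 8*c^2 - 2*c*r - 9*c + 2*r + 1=8*c^2 + c*(-2*r - 8) + 2*r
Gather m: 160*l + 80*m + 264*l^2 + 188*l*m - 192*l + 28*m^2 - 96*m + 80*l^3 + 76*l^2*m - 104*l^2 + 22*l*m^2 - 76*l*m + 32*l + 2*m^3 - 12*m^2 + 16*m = 80*l^3 + 160*l^2 + 2*m^3 + m^2*(22*l + 16) + m*(76*l^2 + 112*l)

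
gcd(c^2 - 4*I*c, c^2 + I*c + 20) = c - 4*I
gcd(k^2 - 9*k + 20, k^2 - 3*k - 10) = k - 5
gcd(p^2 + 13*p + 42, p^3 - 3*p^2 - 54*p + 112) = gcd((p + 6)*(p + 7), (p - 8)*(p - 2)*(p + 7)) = p + 7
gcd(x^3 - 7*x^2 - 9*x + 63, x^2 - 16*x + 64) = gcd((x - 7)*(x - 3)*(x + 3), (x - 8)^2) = 1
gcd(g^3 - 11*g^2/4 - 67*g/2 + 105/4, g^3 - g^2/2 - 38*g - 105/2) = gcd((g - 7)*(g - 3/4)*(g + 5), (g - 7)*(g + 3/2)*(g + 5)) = g^2 - 2*g - 35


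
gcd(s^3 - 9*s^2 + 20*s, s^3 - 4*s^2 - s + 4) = s - 4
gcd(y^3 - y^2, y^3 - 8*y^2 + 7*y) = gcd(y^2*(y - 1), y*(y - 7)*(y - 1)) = y^2 - y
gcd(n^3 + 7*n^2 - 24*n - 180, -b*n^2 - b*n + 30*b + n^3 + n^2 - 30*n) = n^2 + n - 30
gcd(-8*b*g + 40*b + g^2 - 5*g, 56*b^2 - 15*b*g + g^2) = 8*b - g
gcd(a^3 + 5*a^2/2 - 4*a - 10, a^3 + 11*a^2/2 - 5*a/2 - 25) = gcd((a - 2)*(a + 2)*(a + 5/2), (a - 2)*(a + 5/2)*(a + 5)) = a^2 + a/2 - 5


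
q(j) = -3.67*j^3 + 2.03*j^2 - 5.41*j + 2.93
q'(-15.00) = -2543.56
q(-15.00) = 12927.08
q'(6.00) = -377.41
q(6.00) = -749.17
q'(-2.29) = -72.44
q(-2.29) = 70.04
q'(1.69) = -29.99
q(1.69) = -18.13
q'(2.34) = -56.20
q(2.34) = -45.64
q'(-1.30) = -29.29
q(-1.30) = 21.46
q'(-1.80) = -48.39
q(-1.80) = 40.65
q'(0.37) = -5.42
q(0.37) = 1.02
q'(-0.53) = -10.65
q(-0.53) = 6.91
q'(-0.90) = -17.98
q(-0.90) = 12.12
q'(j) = -11.01*j^2 + 4.06*j - 5.41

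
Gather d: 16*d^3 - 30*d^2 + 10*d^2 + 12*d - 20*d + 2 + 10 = 16*d^3 - 20*d^2 - 8*d + 12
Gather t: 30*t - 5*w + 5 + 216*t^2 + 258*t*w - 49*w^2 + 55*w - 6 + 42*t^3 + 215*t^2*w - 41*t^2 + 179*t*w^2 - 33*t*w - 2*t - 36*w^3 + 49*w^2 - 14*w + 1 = 42*t^3 + t^2*(215*w + 175) + t*(179*w^2 + 225*w + 28) - 36*w^3 + 36*w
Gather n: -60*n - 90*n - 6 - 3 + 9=-150*n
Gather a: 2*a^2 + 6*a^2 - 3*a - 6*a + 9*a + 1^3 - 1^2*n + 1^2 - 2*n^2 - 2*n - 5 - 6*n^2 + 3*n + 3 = 8*a^2 - 8*n^2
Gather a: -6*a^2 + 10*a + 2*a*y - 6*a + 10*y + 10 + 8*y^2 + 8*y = -6*a^2 + a*(2*y + 4) + 8*y^2 + 18*y + 10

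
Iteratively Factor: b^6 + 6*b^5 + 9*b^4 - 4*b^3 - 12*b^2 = (b + 2)*(b^5 + 4*b^4 + b^3 - 6*b^2) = b*(b + 2)*(b^4 + 4*b^3 + b^2 - 6*b) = b*(b - 1)*(b + 2)*(b^3 + 5*b^2 + 6*b) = b*(b - 1)*(b + 2)^2*(b^2 + 3*b) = b^2*(b - 1)*(b + 2)^2*(b + 3)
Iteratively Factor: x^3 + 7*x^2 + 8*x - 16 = (x - 1)*(x^2 + 8*x + 16) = (x - 1)*(x + 4)*(x + 4)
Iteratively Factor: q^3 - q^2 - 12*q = (q + 3)*(q^2 - 4*q) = (q - 4)*(q + 3)*(q)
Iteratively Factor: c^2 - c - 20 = (c - 5)*(c + 4)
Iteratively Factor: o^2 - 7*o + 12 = (o - 4)*(o - 3)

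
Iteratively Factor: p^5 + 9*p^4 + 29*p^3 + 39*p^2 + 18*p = (p + 1)*(p^4 + 8*p^3 + 21*p^2 + 18*p) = (p + 1)*(p + 3)*(p^3 + 5*p^2 + 6*p) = (p + 1)*(p + 2)*(p + 3)*(p^2 + 3*p) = (p + 1)*(p + 2)*(p + 3)^2*(p)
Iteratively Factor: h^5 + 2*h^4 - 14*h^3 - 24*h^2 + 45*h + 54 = (h + 3)*(h^4 - h^3 - 11*h^2 + 9*h + 18) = (h + 1)*(h + 3)*(h^3 - 2*h^2 - 9*h + 18) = (h - 3)*(h + 1)*(h + 3)*(h^2 + h - 6) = (h - 3)*(h - 2)*(h + 1)*(h + 3)*(h + 3)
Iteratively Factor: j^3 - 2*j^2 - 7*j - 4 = (j + 1)*(j^2 - 3*j - 4) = (j - 4)*(j + 1)*(j + 1)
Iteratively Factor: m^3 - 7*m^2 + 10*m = (m)*(m^2 - 7*m + 10) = m*(m - 5)*(m - 2)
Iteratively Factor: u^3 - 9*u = (u)*(u^2 - 9) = u*(u - 3)*(u + 3)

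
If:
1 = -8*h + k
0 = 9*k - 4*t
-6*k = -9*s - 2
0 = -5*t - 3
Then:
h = -19/120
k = -4/15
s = -2/5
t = -3/5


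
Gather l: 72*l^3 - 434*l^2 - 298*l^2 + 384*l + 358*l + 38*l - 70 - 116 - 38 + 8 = 72*l^3 - 732*l^2 + 780*l - 216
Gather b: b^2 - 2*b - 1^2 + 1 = b^2 - 2*b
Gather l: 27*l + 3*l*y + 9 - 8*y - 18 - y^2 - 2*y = l*(3*y + 27) - y^2 - 10*y - 9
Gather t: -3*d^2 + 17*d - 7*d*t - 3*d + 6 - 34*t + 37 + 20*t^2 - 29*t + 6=-3*d^2 + 14*d + 20*t^2 + t*(-7*d - 63) + 49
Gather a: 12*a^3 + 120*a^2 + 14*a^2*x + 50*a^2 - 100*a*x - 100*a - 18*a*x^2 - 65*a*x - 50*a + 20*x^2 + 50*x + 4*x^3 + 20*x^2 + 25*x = 12*a^3 + a^2*(14*x + 170) + a*(-18*x^2 - 165*x - 150) + 4*x^3 + 40*x^2 + 75*x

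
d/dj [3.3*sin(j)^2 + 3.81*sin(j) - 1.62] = (6.6*sin(j) + 3.81)*cos(j)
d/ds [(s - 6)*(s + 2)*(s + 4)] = 3*s^2 - 28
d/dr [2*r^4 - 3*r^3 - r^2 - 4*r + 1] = 8*r^3 - 9*r^2 - 2*r - 4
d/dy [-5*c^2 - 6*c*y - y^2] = -6*c - 2*y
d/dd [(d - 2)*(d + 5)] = 2*d + 3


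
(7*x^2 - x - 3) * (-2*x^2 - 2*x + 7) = -14*x^4 - 12*x^3 + 57*x^2 - x - 21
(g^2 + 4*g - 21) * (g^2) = g^4 + 4*g^3 - 21*g^2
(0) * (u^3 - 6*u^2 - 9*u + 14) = 0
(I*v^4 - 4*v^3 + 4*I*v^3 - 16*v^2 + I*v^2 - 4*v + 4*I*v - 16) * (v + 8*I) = I*v^5 - 12*v^4 + 4*I*v^4 - 48*v^3 - 31*I*v^3 - 12*v^2 - 124*I*v^2 - 48*v - 32*I*v - 128*I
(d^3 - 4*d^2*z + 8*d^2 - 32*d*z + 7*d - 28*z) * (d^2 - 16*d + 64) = d^5 - 4*d^4*z - 8*d^4 + 32*d^3*z - 57*d^3 + 228*d^2*z + 400*d^2 - 1600*d*z + 448*d - 1792*z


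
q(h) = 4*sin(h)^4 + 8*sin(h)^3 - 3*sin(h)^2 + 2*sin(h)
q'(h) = 16*sin(h)^3*cos(h) + 24*sin(h)^2*cos(h) - 6*sin(h)*cos(h) + 2*cos(h)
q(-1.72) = -8.82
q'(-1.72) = -2.37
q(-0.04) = -0.09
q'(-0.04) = 2.28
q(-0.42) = -1.75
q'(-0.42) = 6.71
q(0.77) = 3.58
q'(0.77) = 10.66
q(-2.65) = -2.26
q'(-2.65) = -7.49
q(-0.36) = -1.36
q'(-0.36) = 5.98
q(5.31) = -6.36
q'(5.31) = 8.06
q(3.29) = -0.39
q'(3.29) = -3.32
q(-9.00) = -1.78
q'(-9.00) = -6.77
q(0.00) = 0.00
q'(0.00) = 2.00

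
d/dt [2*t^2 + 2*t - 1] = 4*t + 2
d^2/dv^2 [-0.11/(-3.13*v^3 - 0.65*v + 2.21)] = (-2.0658*v*(3.13*v^3 + 0.65*v - 2.21) + 0.11*(9.39*v^2 + 0.65)*(18.78*v^2 + 1.3))/(3.13*v^3 + 0.65*v - 2.21)^3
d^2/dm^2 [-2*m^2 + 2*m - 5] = -4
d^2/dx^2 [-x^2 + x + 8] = -2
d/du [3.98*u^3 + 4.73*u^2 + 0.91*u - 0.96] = 11.94*u^2 + 9.46*u + 0.91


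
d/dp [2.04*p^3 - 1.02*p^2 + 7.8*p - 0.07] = 6.12*p^2 - 2.04*p + 7.8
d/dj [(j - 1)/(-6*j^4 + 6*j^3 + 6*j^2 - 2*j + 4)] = (-3*j^4 + 3*j^3 + 3*j^2 - j + (j - 1)*(12*j^3 - 9*j^2 - 6*j + 1) + 2)/(2*(-3*j^4 + 3*j^3 + 3*j^2 - j + 2)^2)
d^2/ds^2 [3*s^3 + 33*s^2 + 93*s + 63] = 18*s + 66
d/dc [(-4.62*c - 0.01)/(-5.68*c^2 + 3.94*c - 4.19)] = (-26.2416*c^2 - 0.113600000000002*c + 19.3972)/(32.2624*c^4 - 44.7584*c^3 + 63.122*c^2 - 33.0172*c + 17.5561)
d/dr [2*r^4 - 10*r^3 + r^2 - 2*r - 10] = 8*r^3 - 30*r^2 + 2*r - 2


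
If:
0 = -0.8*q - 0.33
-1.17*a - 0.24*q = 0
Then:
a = 0.08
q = -0.41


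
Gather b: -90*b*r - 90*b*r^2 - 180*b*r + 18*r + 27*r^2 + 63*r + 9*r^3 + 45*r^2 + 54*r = b*(-90*r^2 - 270*r) + 9*r^3 + 72*r^2 + 135*r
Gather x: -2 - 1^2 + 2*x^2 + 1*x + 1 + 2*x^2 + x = 4*x^2 + 2*x - 2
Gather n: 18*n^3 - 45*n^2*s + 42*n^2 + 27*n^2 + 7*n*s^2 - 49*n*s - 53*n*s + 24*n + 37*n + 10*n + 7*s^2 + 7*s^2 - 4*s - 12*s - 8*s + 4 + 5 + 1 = 18*n^3 + n^2*(69 - 45*s) + n*(7*s^2 - 102*s + 71) + 14*s^2 - 24*s + 10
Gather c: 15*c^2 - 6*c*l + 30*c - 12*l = 15*c^2 + c*(30 - 6*l) - 12*l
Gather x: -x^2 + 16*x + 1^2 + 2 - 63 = -x^2 + 16*x - 60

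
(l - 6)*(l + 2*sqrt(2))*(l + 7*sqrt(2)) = l^3 - 6*l^2 + 9*sqrt(2)*l^2 - 54*sqrt(2)*l + 28*l - 168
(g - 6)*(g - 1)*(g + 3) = g^3 - 4*g^2 - 15*g + 18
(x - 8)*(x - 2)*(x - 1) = x^3 - 11*x^2 + 26*x - 16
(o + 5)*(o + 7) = o^2 + 12*o + 35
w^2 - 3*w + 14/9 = (w - 7/3)*(w - 2/3)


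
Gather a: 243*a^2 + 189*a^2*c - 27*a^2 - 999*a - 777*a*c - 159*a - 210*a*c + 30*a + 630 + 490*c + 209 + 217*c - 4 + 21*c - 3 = a^2*(189*c + 216) + a*(-987*c - 1128) + 728*c + 832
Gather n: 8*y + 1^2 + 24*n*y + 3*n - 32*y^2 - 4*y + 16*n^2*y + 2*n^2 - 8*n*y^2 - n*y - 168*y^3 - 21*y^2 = n^2*(16*y + 2) + n*(-8*y^2 + 23*y + 3) - 168*y^3 - 53*y^2 + 4*y + 1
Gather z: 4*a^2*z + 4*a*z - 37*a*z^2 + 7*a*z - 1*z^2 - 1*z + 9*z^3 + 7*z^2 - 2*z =9*z^3 + z^2*(6 - 37*a) + z*(4*a^2 + 11*a - 3)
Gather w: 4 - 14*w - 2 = 2 - 14*w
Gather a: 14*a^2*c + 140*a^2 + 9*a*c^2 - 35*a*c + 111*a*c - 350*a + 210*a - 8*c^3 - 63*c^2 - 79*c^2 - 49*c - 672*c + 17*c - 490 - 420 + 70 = a^2*(14*c + 140) + a*(9*c^2 + 76*c - 140) - 8*c^3 - 142*c^2 - 704*c - 840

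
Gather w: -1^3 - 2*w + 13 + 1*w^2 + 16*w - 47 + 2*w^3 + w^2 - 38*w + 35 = 2*w^3 + 2*w^2 - 24*w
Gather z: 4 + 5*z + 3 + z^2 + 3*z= z^2 + 8*z + 7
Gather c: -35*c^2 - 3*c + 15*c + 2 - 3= -35*c^2 + 12*c - 1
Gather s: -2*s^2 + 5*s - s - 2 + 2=-2*s^2 + 4*s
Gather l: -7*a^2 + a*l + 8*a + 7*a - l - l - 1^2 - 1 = -7*a^2 + 15*a + l*(a - 2) - 2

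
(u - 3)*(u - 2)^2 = u^3 - 7*u^2 + 16*u - 12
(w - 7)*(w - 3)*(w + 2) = w^3 - 8*w^2 + w + 42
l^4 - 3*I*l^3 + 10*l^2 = l^2*(l - 5*I)*(l + 2*I)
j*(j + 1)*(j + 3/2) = j^3 + 5*j^2/2 + 3*j/2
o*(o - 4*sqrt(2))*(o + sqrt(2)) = o^3 - 3*sqrt(2)*o^2 - 8*o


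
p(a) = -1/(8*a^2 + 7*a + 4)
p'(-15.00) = 0.00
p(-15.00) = 0.00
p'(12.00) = 0.00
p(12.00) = 0.00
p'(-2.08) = -0.05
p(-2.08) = -0.04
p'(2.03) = 0.02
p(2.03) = -0.02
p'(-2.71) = -0.02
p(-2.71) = -0.02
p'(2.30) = 0.01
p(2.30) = -0.02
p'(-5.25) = -0.00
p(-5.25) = -0.01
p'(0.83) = 0.09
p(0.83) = -0.07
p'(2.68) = 0.01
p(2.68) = -0.01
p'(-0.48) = -0.11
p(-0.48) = -0.40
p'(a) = -(-16*a - 7)/(8*a^2 + 7*a + 4)^2 = (16*a + 7)/(8*a^2 + 7*a + 4)^2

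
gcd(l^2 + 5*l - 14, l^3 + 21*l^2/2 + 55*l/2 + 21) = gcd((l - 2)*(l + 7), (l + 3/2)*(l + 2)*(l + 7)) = l + 7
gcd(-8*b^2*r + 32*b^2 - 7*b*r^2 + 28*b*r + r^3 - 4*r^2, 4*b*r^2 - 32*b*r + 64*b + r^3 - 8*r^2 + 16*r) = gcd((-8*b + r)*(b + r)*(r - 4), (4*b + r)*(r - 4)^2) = r - 4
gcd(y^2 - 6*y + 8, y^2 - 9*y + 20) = y - 4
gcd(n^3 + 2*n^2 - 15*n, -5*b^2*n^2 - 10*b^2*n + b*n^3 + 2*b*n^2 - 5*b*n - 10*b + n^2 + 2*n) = 1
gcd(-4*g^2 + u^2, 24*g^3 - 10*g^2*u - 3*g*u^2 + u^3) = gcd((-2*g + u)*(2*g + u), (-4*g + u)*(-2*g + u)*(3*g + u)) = -2*g + u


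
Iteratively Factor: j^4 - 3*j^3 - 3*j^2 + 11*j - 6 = (j - 1)*(j^3 - 2*j^2 - 5*j + 6) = (j - 3)*(j - 1)*(j^2 + j - 2) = (j - 3)*(j - 1)^2*(j + 2)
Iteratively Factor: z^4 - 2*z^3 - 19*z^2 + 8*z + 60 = (z + 3)*(z^3 - 5*z^2 - 4*z + 20) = (z - 2)*(z + 3)*(z^2 - 3*z - 10) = (z - 5)*(z - 2)*(z + 3)*(z + 2)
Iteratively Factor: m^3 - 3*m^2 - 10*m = (m - 5)*(m^2 + 2*m) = (m - 5)*(m + 2)*(m)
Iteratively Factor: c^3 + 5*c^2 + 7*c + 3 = (c + 3)*(c^2 + 2*c + 1) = (c + 1)*(c + 3)*(c + 1)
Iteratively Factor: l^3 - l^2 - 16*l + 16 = (l + 4)*(l^2 - 5*l + 4) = (l - 1)*(l + 4)*(l - 4)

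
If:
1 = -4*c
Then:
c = -1/4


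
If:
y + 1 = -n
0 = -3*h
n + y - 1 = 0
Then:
No Solution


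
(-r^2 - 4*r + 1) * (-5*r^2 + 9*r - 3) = 5*r^4 + 11*r^3 - 38*r^2 + 21*r - 3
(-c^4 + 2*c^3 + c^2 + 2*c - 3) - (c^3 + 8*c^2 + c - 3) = -c^4 + c^3 - 7*c^2 + c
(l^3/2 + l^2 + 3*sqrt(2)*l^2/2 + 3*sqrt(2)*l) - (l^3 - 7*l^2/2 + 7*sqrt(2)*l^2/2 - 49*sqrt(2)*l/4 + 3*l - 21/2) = -l^3/2 - 2*sqrt(2)*l^2 + 9*l^2/2 - 3*l + 61*sqrt(2)*l/4 + 21/2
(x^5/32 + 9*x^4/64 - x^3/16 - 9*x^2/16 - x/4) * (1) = x^5/32 + 9*x^4/64 - x^3/16 - 9*x^2/16 - x/4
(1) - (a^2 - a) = -a^2 + a + 1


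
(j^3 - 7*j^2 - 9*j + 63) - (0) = j^3 - 7*j^2 - 9*j + 63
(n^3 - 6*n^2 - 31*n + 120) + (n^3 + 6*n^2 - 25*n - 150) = 2*n^3 - 56*n - 30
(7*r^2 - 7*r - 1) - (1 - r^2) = 8*r^2 - 7*r - 2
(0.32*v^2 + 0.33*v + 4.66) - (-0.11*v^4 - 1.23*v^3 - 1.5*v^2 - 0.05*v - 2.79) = 0.11*v^4 + 1.23*v^3 + 1.82*v^2 + 0.38*v + 7.45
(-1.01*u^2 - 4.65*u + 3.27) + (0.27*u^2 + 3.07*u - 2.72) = -0.74*u^2 - 1.58*u + 0.55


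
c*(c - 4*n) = c^2 - 4*c*n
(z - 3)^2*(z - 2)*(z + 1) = z^4 - 7*z^3 + 13*z^2 + 3*z - 18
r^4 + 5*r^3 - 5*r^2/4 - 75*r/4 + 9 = (r - 3/2)*(r - 1/2)*(r + 3)*(r + 4)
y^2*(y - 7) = y^3 - 7*y^2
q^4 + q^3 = q^3*(q + 1)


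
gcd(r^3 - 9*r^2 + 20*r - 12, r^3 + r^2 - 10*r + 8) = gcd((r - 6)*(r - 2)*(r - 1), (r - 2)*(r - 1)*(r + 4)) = r^2 - 3*r + 2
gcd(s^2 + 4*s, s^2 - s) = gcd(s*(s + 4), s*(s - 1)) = s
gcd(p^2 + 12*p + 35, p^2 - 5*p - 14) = 1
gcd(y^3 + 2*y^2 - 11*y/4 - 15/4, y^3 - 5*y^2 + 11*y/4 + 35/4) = y + 1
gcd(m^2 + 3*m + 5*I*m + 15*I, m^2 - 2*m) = 1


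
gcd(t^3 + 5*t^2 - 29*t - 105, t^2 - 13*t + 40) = t - 5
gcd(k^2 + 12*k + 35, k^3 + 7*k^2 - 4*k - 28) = k + 7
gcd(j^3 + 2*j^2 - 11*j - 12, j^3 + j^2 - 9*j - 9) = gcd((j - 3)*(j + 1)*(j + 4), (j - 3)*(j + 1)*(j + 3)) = j^2 - 2*j - 3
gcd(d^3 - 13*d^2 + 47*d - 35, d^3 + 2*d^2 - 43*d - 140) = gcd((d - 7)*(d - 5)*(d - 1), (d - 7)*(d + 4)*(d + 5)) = d - 7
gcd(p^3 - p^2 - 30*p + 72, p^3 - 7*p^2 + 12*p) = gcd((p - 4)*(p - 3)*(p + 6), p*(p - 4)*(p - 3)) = p^2 - 7*p + 12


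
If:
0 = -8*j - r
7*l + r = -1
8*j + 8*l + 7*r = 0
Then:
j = -1/34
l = -3/17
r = 4/17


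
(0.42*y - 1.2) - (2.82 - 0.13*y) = 0.55*y - 4.02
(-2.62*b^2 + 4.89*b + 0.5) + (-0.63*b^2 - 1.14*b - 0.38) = -3.25*b^2 + 3.75*b + 0.12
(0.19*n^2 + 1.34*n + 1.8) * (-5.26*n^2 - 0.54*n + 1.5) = -0.9994*n^4 - 7.151*n^3 - 9.9066*n^2 + 1.038*n + 2.7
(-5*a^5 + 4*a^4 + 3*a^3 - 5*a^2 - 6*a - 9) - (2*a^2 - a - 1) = -5*a^5 + 4*a^4 + 3*a^3 - 7*a^2 - 5*a - 8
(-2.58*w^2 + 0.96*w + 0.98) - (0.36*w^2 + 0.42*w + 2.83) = -2.94*w^2 + 0.54*w - 1.85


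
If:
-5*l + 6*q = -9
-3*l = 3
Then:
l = -1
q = -7/3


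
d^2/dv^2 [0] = 0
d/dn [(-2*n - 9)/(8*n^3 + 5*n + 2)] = (-16*n^3 - 10*n + (2*n + 9)*(24*n^2 + 5) - 4)/(8*n^3 + 5*n + 2)^2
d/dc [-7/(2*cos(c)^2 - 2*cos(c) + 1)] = 14*(sin(c) - sin(2*c))/(2*cos(c) - cos(2*c) - 2)^2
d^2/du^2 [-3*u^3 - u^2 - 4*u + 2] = -18*u - 2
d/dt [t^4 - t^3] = t^2*(4*t - 3)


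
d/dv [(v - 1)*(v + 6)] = 2*v + 5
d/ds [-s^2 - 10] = -2*s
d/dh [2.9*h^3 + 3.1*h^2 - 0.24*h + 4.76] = 8.7*h^2 + 6.2*h - 0.24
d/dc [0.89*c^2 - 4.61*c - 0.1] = 1.78*c - 4.61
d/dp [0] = 0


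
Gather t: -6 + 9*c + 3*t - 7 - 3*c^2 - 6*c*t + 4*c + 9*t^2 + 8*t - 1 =-3*c^2 + 13*c + 9*t^2 + t*(11 - 6*c) - 14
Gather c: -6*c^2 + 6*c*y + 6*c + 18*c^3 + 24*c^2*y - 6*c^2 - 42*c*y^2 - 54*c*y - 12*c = 18*c^3 + c^2*(24*y - 12) + c*(-42*y^2 - 48*y - 6)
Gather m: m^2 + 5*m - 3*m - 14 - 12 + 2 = m^2 + 2*m - 24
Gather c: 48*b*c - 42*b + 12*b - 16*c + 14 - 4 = -30*b + c*(48*b - 16) + 10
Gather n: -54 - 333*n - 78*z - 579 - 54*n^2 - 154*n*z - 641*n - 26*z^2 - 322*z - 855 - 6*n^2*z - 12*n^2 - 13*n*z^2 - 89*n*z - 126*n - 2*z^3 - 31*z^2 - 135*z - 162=n^2*(-6*z - 66) + n*(-13*z^2 - 243*z - 1100) - 2*z^3 - 57*z^2 - 535*z - 1650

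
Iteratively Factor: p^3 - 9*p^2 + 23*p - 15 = (p - 5)*(p^2 - 4*p + 3) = (p - 5)*(p - 1)*(p - 3)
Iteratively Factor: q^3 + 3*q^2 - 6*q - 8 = (q - 2)*(q^2 + 5*q + 4) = (q - 2)*(q + 4)*(q + 1)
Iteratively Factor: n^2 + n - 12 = (n - 3)*(n + 4)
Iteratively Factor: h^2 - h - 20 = (h + 4)*(h - 5)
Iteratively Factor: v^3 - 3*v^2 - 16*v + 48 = (v - 3)*(v^2 - 16) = (v - 3)*(v + 4)*(v - 4)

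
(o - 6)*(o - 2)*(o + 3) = o^3 - 5*o^2 - 12*o + 36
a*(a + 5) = a^2 + 5*a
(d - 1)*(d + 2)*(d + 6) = d^3 + 7*d^2 + 4*d - 12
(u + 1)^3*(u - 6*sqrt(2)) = u^4 - 6*sqrt(2)*u^3 + 3*u^3 - 18*sqrt(2)*u^2 + 3*u^2 - 18*sqrt(2)*u + u - 6*sqrt(2)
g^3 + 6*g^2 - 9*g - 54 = (g - 3)*(g + 3)*(g + 6)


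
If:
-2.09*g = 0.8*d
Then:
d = -2.6125*g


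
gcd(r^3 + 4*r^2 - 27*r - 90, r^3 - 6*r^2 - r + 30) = r - 5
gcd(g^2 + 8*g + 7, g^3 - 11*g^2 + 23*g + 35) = g + 1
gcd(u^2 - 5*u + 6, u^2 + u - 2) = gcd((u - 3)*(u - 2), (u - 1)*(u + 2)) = 1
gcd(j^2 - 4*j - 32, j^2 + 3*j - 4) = j + 4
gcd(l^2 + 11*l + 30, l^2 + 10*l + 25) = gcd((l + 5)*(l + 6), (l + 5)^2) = l + 5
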